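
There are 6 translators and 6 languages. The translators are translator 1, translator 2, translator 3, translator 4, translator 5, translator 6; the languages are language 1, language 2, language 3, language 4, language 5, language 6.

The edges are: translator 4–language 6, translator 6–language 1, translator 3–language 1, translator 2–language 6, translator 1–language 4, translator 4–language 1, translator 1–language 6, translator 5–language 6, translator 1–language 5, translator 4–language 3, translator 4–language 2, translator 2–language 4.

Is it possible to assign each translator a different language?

No

The set {translator 3, translator 6} has only 1 neighbour ({language 1}), so by Hall's theorem at most 5 of the 6 translators can be matched.
Hence no matching covers every translator.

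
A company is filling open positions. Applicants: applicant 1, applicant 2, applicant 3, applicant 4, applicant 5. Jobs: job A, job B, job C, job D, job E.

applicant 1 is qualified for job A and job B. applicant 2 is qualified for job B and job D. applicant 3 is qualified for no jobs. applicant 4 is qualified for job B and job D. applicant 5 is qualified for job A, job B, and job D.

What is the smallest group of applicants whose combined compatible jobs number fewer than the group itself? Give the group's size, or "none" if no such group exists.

Take S = {applicant 3}. Its neighbourhood is {}, so |N(S)| = 0 < |S| = 1.

1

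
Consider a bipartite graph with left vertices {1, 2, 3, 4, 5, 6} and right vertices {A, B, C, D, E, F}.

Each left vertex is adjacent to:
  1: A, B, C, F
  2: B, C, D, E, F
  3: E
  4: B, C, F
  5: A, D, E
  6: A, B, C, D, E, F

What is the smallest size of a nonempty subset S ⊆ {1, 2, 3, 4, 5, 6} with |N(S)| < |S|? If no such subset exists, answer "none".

A matching saturating every left vertex exists, for instance 1→C, 2→F, 3→E, 4→B, 5→D, 6→A.
By Hall's marriage theorem, this means |N(S)| ≥ |S| for every subset S, so no violating subset exists.

none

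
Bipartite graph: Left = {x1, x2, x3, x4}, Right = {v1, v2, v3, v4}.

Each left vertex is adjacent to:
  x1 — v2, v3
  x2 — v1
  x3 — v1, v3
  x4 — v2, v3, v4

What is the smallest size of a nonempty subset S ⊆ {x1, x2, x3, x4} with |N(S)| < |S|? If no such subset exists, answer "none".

none

A matching saturating every left vertex exists, for instance x1→v2, x2→v1, x3→v3, x4→v4.
By Hall's marriage theorem, this means |N(S)| ≥ |S| for every subset S, so no violating subset exists.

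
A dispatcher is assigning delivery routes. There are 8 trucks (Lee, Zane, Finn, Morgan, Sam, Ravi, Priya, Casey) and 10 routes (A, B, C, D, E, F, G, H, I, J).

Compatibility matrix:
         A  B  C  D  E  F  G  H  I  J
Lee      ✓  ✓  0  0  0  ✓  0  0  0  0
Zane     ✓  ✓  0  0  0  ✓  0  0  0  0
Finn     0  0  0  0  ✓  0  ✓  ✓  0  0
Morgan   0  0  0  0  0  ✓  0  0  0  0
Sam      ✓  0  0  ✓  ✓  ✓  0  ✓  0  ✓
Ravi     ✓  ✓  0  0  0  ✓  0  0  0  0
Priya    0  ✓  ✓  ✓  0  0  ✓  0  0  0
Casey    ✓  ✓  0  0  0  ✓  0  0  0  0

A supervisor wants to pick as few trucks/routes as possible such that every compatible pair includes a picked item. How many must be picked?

6

A maximum matching has 6 edges (e.g. Lee–B, Zane–A, Finn–E, Morgan–F, Sam–J, Priya–G).
By König's theorem the minimum vertex cover has the same size. One such cover is {Finn, Sam, Priya, A, B, F}.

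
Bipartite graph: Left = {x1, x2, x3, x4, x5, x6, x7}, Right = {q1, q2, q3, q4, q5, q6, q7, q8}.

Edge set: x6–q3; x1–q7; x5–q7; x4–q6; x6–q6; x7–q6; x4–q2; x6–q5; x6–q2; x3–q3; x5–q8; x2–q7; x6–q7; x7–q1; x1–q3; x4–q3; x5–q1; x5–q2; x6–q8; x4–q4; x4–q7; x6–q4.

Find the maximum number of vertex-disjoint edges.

6

A valid assignment of size 6: x1→q3, x2→q7, x4→q2, x5→q8, x6→q4, x7→q6.
The set {x1, x2, x3} has only 2 neighbours ({q3, q7}), so by Hall's theorem at most 6 of the 7 left vertices can be matched.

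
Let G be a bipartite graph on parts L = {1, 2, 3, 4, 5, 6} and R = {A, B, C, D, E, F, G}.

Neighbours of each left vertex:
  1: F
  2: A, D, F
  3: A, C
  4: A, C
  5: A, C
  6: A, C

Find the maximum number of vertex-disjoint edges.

4

A valid assignment of size 4: 1-F, 2-D, 3-A, 4-C.
The set {3, 4, 5, 6} has only 2 neighbours ({A, C}), so by Hall's theorem at most 4 of the 6 left vertices can be matched.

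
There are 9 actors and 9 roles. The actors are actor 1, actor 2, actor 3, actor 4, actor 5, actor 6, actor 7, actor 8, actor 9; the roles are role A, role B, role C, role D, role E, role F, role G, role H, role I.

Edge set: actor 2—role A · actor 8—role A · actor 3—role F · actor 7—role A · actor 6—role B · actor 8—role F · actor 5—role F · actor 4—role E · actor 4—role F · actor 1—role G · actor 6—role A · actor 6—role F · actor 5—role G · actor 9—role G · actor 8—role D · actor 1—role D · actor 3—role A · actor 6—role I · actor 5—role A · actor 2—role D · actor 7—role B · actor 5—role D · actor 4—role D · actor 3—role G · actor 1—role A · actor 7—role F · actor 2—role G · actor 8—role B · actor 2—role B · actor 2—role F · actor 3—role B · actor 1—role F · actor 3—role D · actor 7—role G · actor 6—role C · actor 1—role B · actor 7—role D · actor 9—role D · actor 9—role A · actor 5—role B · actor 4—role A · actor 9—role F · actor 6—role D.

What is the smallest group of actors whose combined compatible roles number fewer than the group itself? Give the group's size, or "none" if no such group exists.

6

Take S = {actor 1, actor 2, actor 3, actor 5, actor 7, actor 8}. Its neighbourhood is {role A, role B, role D, role F, role G}, so |N(S)| = 5 < |S| = 6.
Every subset of size less than 6 has at least as many neighbours as members, so 6 is the minimum.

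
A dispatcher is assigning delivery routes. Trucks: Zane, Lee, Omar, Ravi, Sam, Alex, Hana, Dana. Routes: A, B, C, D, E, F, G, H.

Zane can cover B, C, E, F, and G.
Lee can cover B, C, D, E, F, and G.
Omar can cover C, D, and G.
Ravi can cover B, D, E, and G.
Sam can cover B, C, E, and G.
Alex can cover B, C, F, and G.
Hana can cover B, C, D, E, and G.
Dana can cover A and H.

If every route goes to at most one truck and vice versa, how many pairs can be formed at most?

A valid assignment of size 7: Zane→F, Lee→G, Omar→C, Ravi→D, Sam→E, Alex→B, Dana→H.
The set {Zane, Lee, Omar, Ravi, Sam, Alex, Hana} has only 6 neighbours ({B, C, D, E, F, G}), so by Hall's theorem at most 7 of the 8 trucks can be matched.

7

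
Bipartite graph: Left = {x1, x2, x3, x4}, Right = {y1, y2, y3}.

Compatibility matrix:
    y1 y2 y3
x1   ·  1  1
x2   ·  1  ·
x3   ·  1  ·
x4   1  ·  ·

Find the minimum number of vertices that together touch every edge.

3

The 3 edges x1–y3, x2–y2, x4–y1 form a matching, so any vertex cover needs at least 3 vertices (one per matched edge).
Conversely {x1, x4, y2} meets every edge and has exactly 3 vertices, so 3 is optimal.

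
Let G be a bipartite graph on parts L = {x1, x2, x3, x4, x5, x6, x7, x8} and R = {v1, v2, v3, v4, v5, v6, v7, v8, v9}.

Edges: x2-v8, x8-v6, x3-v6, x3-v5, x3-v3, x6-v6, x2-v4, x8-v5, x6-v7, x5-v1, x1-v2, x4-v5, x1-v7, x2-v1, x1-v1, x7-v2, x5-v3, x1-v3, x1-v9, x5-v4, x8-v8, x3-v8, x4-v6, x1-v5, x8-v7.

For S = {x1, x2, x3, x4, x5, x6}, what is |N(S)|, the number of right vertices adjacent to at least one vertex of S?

The union of neighbours of {x1, x2, x3, x4, x5, x6} is {v1, v2, v3, v4, v5, v6, v7, v8, v9}, which has 9 elements.
Since |N(S)| = 9 ≥ |S| = 6, Hall's condition holds for this subset.

9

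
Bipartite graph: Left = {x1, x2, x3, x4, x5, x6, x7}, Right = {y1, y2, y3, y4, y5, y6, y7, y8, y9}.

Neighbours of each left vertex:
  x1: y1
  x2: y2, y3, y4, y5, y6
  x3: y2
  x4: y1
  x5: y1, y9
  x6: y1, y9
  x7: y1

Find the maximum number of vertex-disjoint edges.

4

For example, pair x1→y1, x2→y6, x3→y2, x5→y9.
The set {x1, x4, x5, x6, x7} has only 2 neighbours ({y1, y9}), so by Hall's theorem at most 4 of the 7 left vertices can be matched.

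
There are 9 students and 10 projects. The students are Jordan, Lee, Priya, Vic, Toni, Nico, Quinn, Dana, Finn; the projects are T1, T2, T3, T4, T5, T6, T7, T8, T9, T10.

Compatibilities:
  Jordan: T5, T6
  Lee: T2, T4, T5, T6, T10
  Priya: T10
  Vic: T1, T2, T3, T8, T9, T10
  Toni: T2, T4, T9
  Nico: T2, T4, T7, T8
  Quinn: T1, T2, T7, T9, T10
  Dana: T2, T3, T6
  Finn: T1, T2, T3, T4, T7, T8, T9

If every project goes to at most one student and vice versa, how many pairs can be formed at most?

One maximum matching: Jordan–T5, Lee–T4, Priya–T10, Vic–T3, Toni–T9, Nico–T8, Quinn–T1, Dana–T6, Finn–T7.
This saturates every student, so 9 is the maximum.

9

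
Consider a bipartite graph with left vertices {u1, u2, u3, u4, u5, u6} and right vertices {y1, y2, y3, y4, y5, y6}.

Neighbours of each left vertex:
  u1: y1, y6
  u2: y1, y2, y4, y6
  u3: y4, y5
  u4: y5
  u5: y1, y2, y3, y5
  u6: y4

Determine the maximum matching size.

5

A valid assignment of size 5: u1-y6, u2-y1, u3-y4, u4-y5, u5-y3.
The set {u3, u4, u6} has only 2 neighbours ({y4, y5}), so by Hall's theorem at most 5 of the 6 left vertices can be matched.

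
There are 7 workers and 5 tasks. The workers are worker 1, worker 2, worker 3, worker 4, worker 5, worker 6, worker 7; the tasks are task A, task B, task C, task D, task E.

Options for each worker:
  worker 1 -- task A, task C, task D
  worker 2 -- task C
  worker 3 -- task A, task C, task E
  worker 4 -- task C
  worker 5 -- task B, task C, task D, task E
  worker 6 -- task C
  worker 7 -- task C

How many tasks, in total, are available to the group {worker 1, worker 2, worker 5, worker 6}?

The union of neighbours of {worker 1, worker 2, worker 5, worker 6} is {task A, task B, task C, task D, task E}, which has 5 elements.
Since |N(S)| = 5 ≥ |S| = 4, Hall's condition holds for this subset.

5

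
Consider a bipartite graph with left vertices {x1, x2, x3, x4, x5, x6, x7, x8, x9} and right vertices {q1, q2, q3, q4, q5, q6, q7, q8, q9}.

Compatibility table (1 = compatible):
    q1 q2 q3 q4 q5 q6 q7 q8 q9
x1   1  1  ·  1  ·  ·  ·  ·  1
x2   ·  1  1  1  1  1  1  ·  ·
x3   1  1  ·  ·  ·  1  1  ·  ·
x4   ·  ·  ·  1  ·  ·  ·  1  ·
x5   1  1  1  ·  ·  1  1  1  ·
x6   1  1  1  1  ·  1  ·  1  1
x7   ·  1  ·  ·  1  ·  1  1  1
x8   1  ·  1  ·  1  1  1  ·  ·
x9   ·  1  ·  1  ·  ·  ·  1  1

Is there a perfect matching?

Yes

A valid assignment of size 9: x1→q2, x2→q5, x3→q6, x4→q4, x5→q3, x6→q1, x7→q9, x8→q7, x9→q8.
All 9 left vertices are covered.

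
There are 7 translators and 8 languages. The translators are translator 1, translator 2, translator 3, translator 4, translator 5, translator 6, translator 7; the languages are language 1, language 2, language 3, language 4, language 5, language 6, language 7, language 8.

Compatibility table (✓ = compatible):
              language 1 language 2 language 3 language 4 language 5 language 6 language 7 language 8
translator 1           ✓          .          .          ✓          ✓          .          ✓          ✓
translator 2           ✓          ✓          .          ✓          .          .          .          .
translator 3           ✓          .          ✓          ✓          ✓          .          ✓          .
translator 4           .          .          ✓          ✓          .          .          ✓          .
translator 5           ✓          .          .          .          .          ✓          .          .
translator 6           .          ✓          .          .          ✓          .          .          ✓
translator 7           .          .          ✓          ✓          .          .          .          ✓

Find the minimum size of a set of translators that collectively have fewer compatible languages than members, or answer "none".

none

A matching saturating every translator exists, for instance translator 1→language 7, translator 2→language 1, translator 3→language 3, translator 4→language 4, translator 5→language 6, translator 6→language 2, translator 7→language 8.
By Hall's marriage theorem, this means |N(S)| ≥ |S| for every subset S, so no violating subset exists.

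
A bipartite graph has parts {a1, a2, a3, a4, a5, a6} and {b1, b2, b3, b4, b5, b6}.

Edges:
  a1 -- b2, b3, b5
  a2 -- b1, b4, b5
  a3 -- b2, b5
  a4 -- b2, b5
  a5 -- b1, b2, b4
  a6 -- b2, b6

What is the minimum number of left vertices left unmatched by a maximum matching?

A valid assignment of size 6: a1–b3, a2–b1, a3–b2, a4–b5, a5–b4, a6–b6.
This saturates every left vertex, so 6 is the maximum.
That matches 6 of the 6, leaving 0 unmatched; no matching can do better.

0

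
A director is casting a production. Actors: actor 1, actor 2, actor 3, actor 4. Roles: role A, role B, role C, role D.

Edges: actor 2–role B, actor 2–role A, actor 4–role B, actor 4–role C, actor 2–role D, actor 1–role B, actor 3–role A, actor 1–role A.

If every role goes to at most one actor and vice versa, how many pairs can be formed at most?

4

A valid assignment of size 4: actor 1→role B, actor 2→role D, actor 3→role A, actor 4→role C.
This saturates every actor, so 4 is the maximum.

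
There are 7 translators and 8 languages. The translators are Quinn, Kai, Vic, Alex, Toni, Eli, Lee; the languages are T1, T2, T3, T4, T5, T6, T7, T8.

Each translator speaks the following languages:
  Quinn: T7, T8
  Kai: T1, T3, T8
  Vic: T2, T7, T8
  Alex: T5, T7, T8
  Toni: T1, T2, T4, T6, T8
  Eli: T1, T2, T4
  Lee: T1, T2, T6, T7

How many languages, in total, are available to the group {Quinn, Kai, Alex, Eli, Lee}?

The union of neighbours of {Quinn, Kai, Alex, Eli, Lee} is {T1, T2, T3, T4, T5, T6, T7, T8}, which has 8 elements.
Since |N(S)| = 8 ≥ |S| = 5, Hall's condition holds for this subset.

8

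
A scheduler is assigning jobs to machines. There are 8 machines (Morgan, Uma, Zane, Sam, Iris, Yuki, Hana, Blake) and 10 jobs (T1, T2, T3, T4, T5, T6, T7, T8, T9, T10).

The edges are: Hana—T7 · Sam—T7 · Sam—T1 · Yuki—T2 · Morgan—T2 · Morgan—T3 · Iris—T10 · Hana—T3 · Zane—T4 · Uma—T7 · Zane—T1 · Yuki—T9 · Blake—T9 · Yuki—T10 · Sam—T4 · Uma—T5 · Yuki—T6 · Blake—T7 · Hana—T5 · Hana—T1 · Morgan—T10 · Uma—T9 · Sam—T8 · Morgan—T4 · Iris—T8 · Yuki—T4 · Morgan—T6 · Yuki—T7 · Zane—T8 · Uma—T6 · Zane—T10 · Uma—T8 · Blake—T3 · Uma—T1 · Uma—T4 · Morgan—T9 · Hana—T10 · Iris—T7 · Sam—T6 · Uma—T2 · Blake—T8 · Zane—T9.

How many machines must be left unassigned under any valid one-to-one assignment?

A valid assignment of size 8: Morgan–T3, Uma–T5, Zane–T4, Sam–T6, Iris–T8, Yuki–T7, Hana–T10, Blake–T9.
All 8 machines are matched, so no larger matching exists.
That matches 8 of the 8, leaving 0 unmatched; no matching can do better.

0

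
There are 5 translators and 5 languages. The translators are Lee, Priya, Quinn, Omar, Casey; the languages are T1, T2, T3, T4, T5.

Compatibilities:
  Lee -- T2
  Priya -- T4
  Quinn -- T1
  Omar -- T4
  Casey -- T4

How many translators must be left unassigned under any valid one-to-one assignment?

One maximum matching: Lee–T2, Priya–T4, Quinn–T1.
The set {Priya, Omar, Casey} has only 1 neighbour ({T4}), so by Hall's theorem at most 3 of the 5 translators can be matched.
That matches 3 of the 5, leaving 2 unmatched; no matching can do better.

2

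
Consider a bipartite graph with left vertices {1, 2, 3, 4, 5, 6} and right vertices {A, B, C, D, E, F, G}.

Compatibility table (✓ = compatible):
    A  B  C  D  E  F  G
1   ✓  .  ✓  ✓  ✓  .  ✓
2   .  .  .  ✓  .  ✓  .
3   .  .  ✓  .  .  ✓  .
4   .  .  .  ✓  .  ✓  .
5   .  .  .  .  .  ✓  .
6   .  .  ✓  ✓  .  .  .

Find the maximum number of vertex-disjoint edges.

4

One maximum matching: 1–G, 2–D, 3–C, 4–F.
The set {2, 3, 4, 5, 6} has only 3 neighbours ({C, D, F}), so by Hall's theorem at most 4 of the 6 left vertices can be matched.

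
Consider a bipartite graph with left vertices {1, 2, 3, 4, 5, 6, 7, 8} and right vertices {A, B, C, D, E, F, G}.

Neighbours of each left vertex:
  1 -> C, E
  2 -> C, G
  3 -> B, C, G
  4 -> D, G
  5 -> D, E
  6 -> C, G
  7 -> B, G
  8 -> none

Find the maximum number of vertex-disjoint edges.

5

A valid assignment of size 5: 1-C, 2-G, 3-B, 4-D, 5-E.
The set {1, 2, 3, 4, 5, 6, 7, 8} has only 5 neighbours ({B, C, D, E, G}), so by Hall's theorem at most 5 of the 8 left vertices can be matched.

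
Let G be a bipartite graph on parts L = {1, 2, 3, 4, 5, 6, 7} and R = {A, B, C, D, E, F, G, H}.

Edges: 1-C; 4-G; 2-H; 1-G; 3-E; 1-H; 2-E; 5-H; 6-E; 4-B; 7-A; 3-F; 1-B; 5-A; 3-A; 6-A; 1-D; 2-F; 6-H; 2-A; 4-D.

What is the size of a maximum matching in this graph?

6

A valid assignment of size 6: 1–G, 2–H, 3–F, 4–B, 5–A, 6–E.
The set {2, 3, 5, 6, 7} has only 4 neighbours ({A, E, F, H}), so by Hall's theorem at most 6 of the 7 left vertices can be matched.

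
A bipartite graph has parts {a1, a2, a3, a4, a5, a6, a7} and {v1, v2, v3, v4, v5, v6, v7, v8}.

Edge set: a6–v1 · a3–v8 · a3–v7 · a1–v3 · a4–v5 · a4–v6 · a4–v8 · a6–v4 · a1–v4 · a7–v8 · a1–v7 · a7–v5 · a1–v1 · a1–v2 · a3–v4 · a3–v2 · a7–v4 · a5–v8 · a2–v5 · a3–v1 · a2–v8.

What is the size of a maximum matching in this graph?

A valid assignment of size 7: a1-v3, a2-v5, a3-v2, a4-v6, a5-v8, a6-v1, a7-v4.
This saturates every left vertex, so 7 is the maximum.

7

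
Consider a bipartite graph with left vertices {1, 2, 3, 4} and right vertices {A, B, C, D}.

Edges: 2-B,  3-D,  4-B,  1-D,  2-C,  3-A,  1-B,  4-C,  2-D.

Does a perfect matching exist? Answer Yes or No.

One maximum matching: 1→D, 2→C, 3→A, 4→B.
Every left vertex is matched, so this is a perfect matching.

Yes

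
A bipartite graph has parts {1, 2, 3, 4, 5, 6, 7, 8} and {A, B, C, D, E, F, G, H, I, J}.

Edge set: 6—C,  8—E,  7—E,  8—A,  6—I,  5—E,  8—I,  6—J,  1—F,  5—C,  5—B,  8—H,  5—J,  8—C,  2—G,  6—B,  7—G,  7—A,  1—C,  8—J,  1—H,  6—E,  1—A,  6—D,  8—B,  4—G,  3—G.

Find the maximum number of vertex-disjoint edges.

A valid assignment of size 6: 1-F, 2-G, 5-B, 6-E, 7-A, 8-J.
The set {2, 3, 4} has only 1 neighbour ({G}), so by Hall's theorem at most 6 of the 8 left vertices can be matched.

6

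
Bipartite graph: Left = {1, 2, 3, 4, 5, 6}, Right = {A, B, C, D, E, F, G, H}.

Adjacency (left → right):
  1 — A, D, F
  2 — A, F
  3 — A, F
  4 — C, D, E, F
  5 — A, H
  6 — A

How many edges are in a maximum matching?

For example, pair 1–D, 2–A, 3–F, 4–E, 5–H.
The set {2, 3, 6} has only 2 neighbours ({A, F}), so by Hall's theorem at most 5 of the 6 left vertices can be matched.

5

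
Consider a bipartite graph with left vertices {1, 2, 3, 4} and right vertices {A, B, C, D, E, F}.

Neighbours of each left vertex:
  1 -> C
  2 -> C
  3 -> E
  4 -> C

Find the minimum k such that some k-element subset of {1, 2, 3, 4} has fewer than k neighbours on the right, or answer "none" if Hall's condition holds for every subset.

Take S = {1, 2}. Its neighbourhood is {C}, so |N(S)| = 1 < |S| = 2.
No single vertex violates Hall's condition since each has at least one neighbour, so 2 is the minimum.

2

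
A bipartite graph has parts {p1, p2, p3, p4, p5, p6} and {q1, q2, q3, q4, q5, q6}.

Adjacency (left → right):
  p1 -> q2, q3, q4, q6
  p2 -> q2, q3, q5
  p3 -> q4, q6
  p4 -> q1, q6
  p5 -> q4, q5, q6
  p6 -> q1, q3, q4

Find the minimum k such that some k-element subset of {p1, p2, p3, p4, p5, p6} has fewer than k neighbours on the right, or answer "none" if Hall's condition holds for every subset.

none

A matching saturating every left vertex exists, for instance p1→q3, p2→q2, p3→q6, p4→q1, p5→q5, p6→q4.
By Hall's marriage theorem, this means |N(S)| ≥ |S| for every subset S, so no violating subset exists.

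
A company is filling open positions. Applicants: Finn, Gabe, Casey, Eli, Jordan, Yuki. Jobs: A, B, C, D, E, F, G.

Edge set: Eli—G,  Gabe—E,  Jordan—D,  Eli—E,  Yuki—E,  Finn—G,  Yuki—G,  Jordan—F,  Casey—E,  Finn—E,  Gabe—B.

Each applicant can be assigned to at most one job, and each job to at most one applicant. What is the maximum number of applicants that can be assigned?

A valid assignment of size 4: Finn→G, Gabe→B, Casey→E, Jordan→F.
The set {Finn, Casey, Eli, Yuki} has only 2 neighbours ({E, G}), so by Hall's theorem at most 4 of the 6 applicants can be matched.

4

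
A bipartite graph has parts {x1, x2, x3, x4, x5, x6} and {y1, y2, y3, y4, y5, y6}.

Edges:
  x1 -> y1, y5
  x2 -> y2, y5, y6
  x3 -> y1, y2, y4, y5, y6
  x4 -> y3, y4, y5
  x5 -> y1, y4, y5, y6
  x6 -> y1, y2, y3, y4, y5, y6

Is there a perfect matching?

Yes

One maximum matching: x1→y5, x2→y2, x3→y4, x4→y3, x5→y1, x6→y6.
Every left vertex is matched, so this is a perfect matching.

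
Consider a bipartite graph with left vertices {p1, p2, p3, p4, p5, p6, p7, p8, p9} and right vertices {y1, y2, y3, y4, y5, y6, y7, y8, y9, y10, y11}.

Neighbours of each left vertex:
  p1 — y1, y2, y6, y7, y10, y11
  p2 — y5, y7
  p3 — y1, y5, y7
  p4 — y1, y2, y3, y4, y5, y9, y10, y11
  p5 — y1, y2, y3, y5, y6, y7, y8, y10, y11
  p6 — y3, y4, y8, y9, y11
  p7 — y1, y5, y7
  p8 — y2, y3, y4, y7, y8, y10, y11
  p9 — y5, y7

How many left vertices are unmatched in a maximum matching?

1

For example, pair p1–y6, p2–y5, p3–y7, p4–y11, p5–y3, p6–y9, p7–y1, p8–y4.
The set {p2, p3, p7, p9} has only 3 neighbours ({y1, y5, y7}), so by Hall's theorem at most 8 of the 9 left vertices can be matched.
That matches 8 of the 9, leaving 1 unmatched; no matching can do better.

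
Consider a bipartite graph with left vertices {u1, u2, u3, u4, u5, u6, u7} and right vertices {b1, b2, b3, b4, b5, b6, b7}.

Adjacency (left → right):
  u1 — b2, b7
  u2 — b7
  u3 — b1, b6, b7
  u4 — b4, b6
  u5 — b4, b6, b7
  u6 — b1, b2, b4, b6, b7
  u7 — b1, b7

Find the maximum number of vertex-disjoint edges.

5

A valid assignment of size 5: u1-b2, u2-b7, u3-b1, u4-b4, u5-b6.
The set {u1, u2, u3, u4, u5, u6, u7} has only 5 neighbours ({b1, b2, b4, b6, b7}), so by Hall's theorem at most 5 of the 7 left vertices can be matched.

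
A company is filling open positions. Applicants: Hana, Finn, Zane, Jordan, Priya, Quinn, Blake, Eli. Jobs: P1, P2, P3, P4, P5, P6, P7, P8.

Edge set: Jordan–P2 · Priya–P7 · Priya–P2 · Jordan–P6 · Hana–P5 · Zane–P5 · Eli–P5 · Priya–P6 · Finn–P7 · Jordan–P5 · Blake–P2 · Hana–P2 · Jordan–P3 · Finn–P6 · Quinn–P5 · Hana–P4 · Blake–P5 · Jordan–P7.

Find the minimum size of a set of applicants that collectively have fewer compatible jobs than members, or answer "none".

Take S = {Zane, Quinn}. Its neighbourhood is {P5}, so |N(S)| = 1 < |S| = 2.
No single vertex violates Hall's condition since each has at least one neighbour, so 2 is the minimum.

2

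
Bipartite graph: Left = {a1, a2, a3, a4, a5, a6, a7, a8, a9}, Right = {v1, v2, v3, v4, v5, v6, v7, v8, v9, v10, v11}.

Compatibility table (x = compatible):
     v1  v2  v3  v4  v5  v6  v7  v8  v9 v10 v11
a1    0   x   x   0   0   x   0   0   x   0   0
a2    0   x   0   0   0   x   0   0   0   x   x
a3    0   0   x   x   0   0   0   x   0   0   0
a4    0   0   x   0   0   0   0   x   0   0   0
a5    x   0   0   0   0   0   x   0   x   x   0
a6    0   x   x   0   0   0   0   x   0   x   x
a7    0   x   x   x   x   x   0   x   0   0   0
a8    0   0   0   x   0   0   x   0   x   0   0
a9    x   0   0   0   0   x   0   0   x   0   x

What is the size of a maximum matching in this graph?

9

For example, pair a1–v9, a2–v10, a3–v3, a4–v8, a5–v7, a6–v11, a7–v2, a8–v4, a9–v6.
This saturates every left vertex, so 9 is the maximum.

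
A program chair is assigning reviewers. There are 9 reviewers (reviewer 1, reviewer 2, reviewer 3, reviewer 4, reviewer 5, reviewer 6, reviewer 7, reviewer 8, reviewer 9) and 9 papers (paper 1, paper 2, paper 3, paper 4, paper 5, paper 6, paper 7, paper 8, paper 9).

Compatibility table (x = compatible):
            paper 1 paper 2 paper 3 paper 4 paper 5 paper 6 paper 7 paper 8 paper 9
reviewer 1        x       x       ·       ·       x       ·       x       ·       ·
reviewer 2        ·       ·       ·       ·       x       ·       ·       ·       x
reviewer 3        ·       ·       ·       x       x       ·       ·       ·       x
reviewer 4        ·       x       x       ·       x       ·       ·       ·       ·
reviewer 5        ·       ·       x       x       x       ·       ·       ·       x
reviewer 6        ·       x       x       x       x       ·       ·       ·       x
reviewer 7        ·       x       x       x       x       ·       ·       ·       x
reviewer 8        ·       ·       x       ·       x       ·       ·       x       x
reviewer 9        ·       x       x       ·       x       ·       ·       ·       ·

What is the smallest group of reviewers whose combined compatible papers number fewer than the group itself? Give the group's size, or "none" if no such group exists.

Take S = {reviewer 2, reviewer 3, reviewer 4, reviewer 5, reviewer 6, reviewer 7}. Its neighbourhood is {paper 2, paper 3, paper 4, paper 5, paper 9}, so |N(S)| = 5 < |S| = 6.
Every subset of size less than 6 has at least as many neighbours as members, so 6 is the minimum.

6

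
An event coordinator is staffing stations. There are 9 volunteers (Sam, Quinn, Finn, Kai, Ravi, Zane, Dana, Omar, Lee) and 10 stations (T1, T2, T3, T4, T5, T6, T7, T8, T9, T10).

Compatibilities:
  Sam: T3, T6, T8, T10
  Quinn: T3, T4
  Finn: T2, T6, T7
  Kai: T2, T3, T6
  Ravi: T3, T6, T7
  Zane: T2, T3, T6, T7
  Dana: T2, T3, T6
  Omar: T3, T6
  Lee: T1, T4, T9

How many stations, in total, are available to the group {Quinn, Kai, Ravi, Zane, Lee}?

The union of neighbours of {Quinn, Kai, Ravi, Zane, Lee} is {T1, T2, T3, T4, T6, T7, T9}, which has 7 elements.
Since |N(S)| = 7 ≥ |S| = 5, Hall's condition holds for this subset.

7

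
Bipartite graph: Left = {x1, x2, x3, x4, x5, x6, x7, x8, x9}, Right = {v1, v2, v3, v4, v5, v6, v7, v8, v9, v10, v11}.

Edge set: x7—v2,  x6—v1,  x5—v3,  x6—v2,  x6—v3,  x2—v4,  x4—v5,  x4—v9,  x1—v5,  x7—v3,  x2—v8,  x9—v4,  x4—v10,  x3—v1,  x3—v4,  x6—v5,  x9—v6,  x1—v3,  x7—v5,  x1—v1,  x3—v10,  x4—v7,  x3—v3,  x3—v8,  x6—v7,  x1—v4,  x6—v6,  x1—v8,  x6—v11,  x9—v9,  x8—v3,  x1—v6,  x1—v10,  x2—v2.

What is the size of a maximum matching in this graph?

8

For example, pair x1–v8, x2–v4, x3–v10, x4–v7, x5–v3, x6–v11, x7–v2, x9–v6.
The set {x5, x8} has only 1 neighbour ({v3}), so by Hall's theorem at most 8 of the 9 left vertices can be matched.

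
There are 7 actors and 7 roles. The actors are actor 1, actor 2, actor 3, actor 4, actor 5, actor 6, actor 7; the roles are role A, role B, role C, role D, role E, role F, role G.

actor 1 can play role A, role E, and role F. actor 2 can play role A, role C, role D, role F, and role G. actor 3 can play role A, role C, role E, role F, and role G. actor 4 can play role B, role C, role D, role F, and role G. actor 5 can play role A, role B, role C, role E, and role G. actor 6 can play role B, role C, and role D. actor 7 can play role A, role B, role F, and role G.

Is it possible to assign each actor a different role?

For example, pair actor 1-role E, actor 2-role A, actor 3-role F, actor 4-role C, actor 5-role G, actor 6-role D, actor 7-role B.
All 7 actors are covered.

Yes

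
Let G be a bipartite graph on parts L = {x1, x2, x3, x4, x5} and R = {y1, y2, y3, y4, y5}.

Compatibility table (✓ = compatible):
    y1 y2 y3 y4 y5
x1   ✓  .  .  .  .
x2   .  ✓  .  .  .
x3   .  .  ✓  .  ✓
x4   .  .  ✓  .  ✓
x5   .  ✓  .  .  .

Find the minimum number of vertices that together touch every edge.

{x1, x3, x4, y2} is a vertex cover of size 4: every edge has an endpoint in this set.
No smaller cover exists because x1–y1, x2–y2, x3–y5, x4–y3 is a matching of size 4, and a cover must include an endpoint of each of these disjoint edges (König's theorem).

4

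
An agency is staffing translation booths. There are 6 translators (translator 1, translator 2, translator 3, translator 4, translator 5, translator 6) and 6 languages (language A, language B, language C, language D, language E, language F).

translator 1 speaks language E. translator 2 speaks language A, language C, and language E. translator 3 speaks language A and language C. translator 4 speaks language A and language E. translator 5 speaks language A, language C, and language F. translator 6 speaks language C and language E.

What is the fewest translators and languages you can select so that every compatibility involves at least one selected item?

The 4 edges translator 1–language E, translator 2–language C, translator 3–language A, translator 5–language F form a matching, so any vertex cover needs at least 4 vertices (one per matched edge).
Conversely {translator 5, language A, language C, language E} meets every edge and has exactly 4 vertices, so 4 is optimal.

4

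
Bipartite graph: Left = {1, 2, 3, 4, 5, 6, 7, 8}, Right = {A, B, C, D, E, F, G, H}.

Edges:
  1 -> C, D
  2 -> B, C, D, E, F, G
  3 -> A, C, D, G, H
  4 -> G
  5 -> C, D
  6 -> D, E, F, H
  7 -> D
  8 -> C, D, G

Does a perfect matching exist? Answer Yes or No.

The set {1, 4, 5, 7, 8} has only 3 neighbours ({C, D, G}), so by Hall's theorem at most 6 of the 8 left vertices can be matched.
Hence no matching covers every left vertex.

No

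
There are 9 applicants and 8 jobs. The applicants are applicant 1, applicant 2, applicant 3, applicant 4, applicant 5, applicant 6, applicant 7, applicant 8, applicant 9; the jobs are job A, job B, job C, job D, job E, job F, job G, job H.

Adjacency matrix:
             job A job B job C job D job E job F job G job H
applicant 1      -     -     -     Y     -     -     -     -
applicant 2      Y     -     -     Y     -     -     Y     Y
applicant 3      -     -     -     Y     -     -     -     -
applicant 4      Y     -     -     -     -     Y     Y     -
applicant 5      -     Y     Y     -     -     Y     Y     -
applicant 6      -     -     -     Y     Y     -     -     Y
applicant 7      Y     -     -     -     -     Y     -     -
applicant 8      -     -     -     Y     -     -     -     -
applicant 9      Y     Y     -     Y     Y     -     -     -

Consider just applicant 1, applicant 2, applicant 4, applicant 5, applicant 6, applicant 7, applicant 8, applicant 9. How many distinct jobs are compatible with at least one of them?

8

The union of neighbours of {applicant 1, applicant 2, applicant 4, applicant 5, applicant 6, applicant 7, applicant 8, applicant 9} is {job A, job B, job C, job D, job E, job F, job G, job H}, which has 8 elements.
Since |N(S)| = 8 ≥ |S| = 8, Hall's condition holds for this subset.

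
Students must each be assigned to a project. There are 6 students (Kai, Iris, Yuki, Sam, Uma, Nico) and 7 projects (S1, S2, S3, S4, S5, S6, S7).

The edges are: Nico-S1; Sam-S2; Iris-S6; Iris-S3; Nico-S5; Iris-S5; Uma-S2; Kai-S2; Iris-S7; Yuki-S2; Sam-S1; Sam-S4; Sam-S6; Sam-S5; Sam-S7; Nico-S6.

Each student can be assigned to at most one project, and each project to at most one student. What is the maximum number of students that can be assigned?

4

For example, pair Kai→S2, Iris→S3, Sam→S7, Nico→S6.
The set {Kai, Yuki, Uma} has only 1 neighbour ({S2}), so by Hall's theorem at most 4 of the 6 students can be matched.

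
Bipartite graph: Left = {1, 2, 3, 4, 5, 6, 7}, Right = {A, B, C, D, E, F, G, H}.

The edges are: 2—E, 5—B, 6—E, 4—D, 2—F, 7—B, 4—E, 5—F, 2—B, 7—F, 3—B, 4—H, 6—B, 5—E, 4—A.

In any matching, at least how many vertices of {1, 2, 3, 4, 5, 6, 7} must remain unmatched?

3

One maximum matching: 2-F, 3-B, 4-D, 5-E.
The set {1, 2, 3, 5, 6, 7} has only 3 neighbours ({B, E, F}), so by Hall's theorem at most 4 of the 7 left vertices can be matched.
That matches 4 of the 7, leaving 3 unmatched; no matching can do better.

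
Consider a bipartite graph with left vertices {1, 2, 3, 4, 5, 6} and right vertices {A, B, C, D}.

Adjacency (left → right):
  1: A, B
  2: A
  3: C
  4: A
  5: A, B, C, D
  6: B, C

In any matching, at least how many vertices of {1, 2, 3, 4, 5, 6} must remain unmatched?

2

For example, pair 1–B, 2–A, 3–C, 5–D.
The set {1, 2, 3, 4, 6} has only 3 neighbours ({A, B, C}), so by Hall's theorem at most 4 of the 6 left vertices can be matched.
That matches 4 of the 6, leaving 2 unmatched; no matching can do better.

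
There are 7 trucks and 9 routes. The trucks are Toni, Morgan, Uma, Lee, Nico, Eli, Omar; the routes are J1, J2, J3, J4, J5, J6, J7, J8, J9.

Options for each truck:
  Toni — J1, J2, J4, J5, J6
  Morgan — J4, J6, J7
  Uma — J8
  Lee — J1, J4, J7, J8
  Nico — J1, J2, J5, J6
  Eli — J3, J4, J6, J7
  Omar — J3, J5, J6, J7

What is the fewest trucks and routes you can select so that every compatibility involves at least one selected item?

7

The 7 edges Toni–J2, Morgan–J6, Uma–J8, Lee–J1, Nico–J5, Eli–J7, Omar–J3 form a matching, so any vertex cover needs at least 7 vertices (one per matched edge).
Conversely {Toni, Morgan, Uma, Lee, Nico, Eli, Omar} meets every edge and has exactly 7 vertices, so 7 is optimal.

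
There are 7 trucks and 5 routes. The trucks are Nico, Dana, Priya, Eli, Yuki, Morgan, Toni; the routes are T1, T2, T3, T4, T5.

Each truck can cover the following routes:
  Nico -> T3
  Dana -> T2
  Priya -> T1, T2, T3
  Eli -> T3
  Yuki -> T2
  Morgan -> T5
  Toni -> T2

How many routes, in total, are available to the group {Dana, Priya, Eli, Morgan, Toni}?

The union of neighbours of {Dana, Priya, Eli, Morgan, Toni} is {T1, T2, T3, T5}, which has 4 elements.
Since |N(S)| = 4 < |S| = 5, Hall's condition fails for this subset.

4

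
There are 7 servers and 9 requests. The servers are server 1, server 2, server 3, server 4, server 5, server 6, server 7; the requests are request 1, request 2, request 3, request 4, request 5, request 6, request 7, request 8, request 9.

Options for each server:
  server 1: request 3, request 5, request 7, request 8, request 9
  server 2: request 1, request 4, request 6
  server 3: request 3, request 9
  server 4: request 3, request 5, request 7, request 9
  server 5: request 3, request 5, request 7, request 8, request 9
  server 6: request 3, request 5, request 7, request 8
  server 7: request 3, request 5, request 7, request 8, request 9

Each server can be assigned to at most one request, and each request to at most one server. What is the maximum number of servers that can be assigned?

6

One maximum matching: server 1–request 8, server 2–request 6, server 3–request 3, server 4–request 5, server 5–request 9, server 6–request 7.
The set {server 1, server 3, server 4, server 5, server 6, server 7} has only 5 neighbours ({request 3, request 5, request 7, request 8, request 9}), so by Hall's theorem at most 6 of the 7 servers can be matched.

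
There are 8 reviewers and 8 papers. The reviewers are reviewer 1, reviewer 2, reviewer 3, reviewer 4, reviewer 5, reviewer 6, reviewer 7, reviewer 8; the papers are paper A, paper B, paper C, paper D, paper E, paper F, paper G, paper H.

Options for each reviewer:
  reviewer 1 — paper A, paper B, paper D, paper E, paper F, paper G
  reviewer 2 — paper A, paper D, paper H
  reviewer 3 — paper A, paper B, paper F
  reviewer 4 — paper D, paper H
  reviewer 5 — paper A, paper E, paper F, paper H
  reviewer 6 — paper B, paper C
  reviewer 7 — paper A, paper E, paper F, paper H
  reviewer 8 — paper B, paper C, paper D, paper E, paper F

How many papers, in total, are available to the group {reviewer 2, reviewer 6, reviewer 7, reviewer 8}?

7

The union of neighbours of {reviewer 2, reviewer 6, reviewer 7, reviewer 8} is {paper A, paper B, paper C, paper D, paper E, paper F, paper H}, which has 7 elements.
Since |N(S)| = 7 ≥ |S| = 4, Hall's condition holds for this subset.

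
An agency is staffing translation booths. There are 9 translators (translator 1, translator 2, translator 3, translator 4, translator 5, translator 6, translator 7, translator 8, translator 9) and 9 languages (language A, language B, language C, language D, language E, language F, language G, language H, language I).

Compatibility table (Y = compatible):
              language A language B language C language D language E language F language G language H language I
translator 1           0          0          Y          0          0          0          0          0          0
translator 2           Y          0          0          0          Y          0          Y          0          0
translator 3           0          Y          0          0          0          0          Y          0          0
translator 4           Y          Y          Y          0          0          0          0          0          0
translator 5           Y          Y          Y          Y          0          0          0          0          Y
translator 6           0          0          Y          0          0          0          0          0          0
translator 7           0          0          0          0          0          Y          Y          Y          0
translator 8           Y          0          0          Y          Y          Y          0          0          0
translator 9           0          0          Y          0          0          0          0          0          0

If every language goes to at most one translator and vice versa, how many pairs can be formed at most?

One maximum matching: translator 1–language C, translator 2–language E, translator 3–language B, translator 4–language A, translator 5–language D, translator 7–language G, translator 8–language F.
The set {translator 1, translator 6, translator 9} has only 1 neighbour ({language C}), so by Hall's theorem at most 7 of the 9 translators can be matched.

7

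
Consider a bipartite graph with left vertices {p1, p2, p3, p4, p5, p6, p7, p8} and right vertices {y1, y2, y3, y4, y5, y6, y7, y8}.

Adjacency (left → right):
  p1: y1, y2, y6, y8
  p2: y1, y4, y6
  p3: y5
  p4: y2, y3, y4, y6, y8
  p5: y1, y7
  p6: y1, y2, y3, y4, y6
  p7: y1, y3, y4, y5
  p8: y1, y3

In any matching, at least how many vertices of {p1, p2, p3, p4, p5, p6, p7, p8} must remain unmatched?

A valid assignment of size 8: p1→y8, p2→y4, p3→y5, p4→y6, p5→y7, p6→y2, p7→y1, p8→y3.
This saturates every left vertex, so 8 is the maximum.
That matches 8 of the 8, leaving 0 unmatched; no matching can do better.

0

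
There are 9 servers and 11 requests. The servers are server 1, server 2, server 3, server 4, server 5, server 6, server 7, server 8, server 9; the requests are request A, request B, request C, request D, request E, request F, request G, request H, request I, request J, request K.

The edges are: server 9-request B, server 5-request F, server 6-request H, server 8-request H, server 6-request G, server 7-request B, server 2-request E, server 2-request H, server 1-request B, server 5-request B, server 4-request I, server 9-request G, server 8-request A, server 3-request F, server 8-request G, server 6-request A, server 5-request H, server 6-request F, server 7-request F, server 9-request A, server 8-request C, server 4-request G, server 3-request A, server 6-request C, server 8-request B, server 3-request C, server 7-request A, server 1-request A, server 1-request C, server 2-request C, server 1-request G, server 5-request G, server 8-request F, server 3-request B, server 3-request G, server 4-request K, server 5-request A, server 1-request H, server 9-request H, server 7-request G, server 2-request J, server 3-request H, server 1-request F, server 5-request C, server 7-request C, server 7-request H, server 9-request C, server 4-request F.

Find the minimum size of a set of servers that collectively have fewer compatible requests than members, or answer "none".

7

Take S = {server 1, server 3, server 5, server 6, server 7, server 8, server 9}. Its neighbourhood is {request A, request B, request C, request F, request G, request H}, so |N(S)| = 6 < |S| = 7.
Every subset of size less than 7 has at least as many neighbours as members, so 7 is the minimum.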